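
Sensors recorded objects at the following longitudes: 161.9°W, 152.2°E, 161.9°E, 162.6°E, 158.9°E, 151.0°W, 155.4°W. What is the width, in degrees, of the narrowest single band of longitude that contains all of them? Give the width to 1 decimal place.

Sort the longitudes: -161.9°, -155.4°, -151.0°, +152.2°, +158.9°, +161.9°, +162.6°.
Eastward gaps between consecutive values (wrapping around): 6.5°, 4.4°, 303.2°, 6.7°, 3.0°, 0.7°, 35.5°.
Largest gap = 303.2° ⇒ minimal covering band is its complement: 360° − 303.2° = 56.8°.
Band runs from +152.2° eastward to -151.0°, crossing the antimeridian.

56.8°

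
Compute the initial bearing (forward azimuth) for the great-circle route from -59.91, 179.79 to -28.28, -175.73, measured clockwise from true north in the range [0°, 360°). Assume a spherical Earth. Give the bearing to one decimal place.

Δλ = -175.73 − 179.79 = -355.52°; wrapped into (−180°, 180°]: 4.48°.
θ = atan2( sin Δλ · cos φ₂ , cos φ₁ · sin φ₂ − sin φ₁ · cos φ₂ · cos Δλ )
  = atan2(0.06879, 0.52210) = 7.506° → normalised to [0°, 360°): 7.506°.

7.5°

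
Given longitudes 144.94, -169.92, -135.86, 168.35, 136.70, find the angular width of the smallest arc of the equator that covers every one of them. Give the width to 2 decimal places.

87.44°

Sort the longitudes: -169.92°, -135.86°, +136.70°, +144.94°, +168.35°.
Eastward gaps between consecutive values (wrapping around): 34.06°, 272.56°, 8.24°, 23.41°, 21.73°.
Largest gap = 272.56° ⇒ minimal covering band is its complement: 360° − 272.56° = 87.44°.
Band runs from +136.70° eastward to -135.86°, crossing the antimeridian.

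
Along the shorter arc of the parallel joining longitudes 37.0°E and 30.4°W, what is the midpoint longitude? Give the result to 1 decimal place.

3.3°E

Signed shortest Δλ from +37.0° to -30.4° is -67.4°.
Midpoint longitude = +37.0° + (-67.4°)/2 = +37.0° − 33.7° = +3.3°.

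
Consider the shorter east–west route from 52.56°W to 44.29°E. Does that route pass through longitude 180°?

Signed shortest Δλ = ((44.29 − -52.56 + 180) mod 360) − 180 = 96.85°.
Going east by 96.85° from -52.56° reaches +44.29° without touching 180°.

No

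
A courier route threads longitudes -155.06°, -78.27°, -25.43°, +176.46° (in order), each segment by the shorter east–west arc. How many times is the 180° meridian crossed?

1

Leg 1: -155.06° → -78.27°, shortest Δλ = 76.79° (east) — does not cross 180°.
Leg 2: -78.27° → -25.43°, shortest Δλ = 52.84° (east) — does not cross 180°.
Leg 3: -25.43° → +176.46°, shortest Δλ = -158.11° (west) — crosses 180°.
Total crossings: 1.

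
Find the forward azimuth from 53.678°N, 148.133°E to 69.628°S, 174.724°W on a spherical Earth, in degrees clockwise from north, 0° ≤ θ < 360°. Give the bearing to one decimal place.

Δλ = -174.724 − 148.133 = -322.857°; wrapped into (−180°, 180°]: 37.143°.
θ = atan2( sin Δλ · cos φ₂ , cos φ₁ · sin φ₂ − sin φ₁ · cos φ₂ · cos Δλ )
  = atan2(0.21019, -0.77885) = 164.897° → normalised to [0°, 360°): 164.897°.

164.9°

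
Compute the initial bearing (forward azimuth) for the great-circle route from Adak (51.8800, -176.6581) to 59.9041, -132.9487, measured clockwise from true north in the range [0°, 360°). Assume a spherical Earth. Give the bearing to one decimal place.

54.3°

Δλ = -132.9487 − -176.6581 = 43.7094°.
θ = atan2( sin Δλ · cos φ₂ , cos φ₁ · sin φ₂ − sin φ₁ · cos φ₂ · cos Δλ )
  = atan2(0.34650, 0.24892) = 54.307° → normalised to [0°, 360°): 54.307°.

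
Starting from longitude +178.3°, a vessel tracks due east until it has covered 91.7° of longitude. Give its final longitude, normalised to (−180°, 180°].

Start at +178.3°; shift +91.7° → +270.0°.
+270.0° lies outside (−180°, 180°]; subtract 360° → -90.0°.

-90.0°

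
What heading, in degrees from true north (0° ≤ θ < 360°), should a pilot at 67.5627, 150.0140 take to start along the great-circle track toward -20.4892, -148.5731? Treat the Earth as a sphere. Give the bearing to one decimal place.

123.7°

Δλ = -148.5731 − 150.0140 = -298.5871°; wrapped into (−180°, 180°]: 61.4129°.
θ = atan2( sin Δλ · cos φ₂ , cos φ₁ · sin φ₂ − sin φ₁ · cos φ₂ · cos Δλ )
  = atan2(0.82254, -0.54789) = 123.667° → normalised to [0°, 360°): 123.667°.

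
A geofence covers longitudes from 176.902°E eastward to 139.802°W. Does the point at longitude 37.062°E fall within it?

No

Band width going east from +176.902° to -139.802°: ((-139.802 − 176.902) mod 360) = 43.296°.
Offset of +37.062° east of the west edge: ((37.062 − 176.902) mod 360) = 220.160°.
220.160° > 43.296° ⇒ outside.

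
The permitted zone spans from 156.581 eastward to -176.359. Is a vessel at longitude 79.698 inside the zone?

No

Band width going east from +156.581° to -176.359°: ((-176.359 − 156.581) mod 360) = 27.060°.
Offset of +79.698° east of the west edge: ((79.698 − 156.581) mod 360) = 283.117°.
283.117° > 27.060° ⇒ outside.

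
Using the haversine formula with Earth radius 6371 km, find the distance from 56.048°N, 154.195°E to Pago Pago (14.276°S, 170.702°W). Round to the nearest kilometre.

Δλ = -170.702 − 154.195 = -324.897°; wrapped into (−180°, 180°]: 35.103°.
Δφ = -14.276 − 56.048 = -70.324°.
a = sin²(Δφ/2) + cos φ₁ · cos φ₂ · sin²(Δλ/2) = 0.380871.
c = 2·atan2(√a, √(1−a)) = 1.33022 rad → d = 6371·c ≈ 8474.86 km.

8475 km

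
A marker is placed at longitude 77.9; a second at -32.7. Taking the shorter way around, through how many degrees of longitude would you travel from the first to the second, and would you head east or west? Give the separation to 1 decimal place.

Raw difference: -32.7 − 77.9 = -110.6°.
Normalise into (−180°, 180°]: -110.6° stays -110.6°.
Negative ⇒ the second point lies to the west; separation 110.6°.

110.6° west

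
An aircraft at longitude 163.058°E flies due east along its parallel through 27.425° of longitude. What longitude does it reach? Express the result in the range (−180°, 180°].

Start at +163.058°; shift +27.425° → +190.483°.
+190.483° lies outside (−180°, 180°]; subtract 360° → -169.517°.

169.517°W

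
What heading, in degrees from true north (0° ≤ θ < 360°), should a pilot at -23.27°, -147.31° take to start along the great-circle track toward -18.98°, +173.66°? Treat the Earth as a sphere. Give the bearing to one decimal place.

269.2°

Δλ = 173.66 − -147.31 = 320.97°; wrapped into (−180°, 180°]: -39.03°.
θ = atan2( sin Δλ · cos φ₂ , cos φ₁ · sin φ₂ − sin φ₁ · cos φ₂ · cos Δλ )
  = atan2(-0.59549, -0.00857) = -90.825° → normalised to [0°, 360°): 269.175°.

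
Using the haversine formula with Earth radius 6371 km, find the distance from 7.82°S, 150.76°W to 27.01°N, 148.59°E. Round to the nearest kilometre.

Δλ = 148.59 − -150.76 = 299.35°; wrapped into (−180°, 180°]: -60.65°.
Δφ = 27.01 − -7.82 = 34.83°.
a = sin²(Δφ/2) + cos φ₁ · cos φ₂ · sin²(Δλ/2) = 0.314585.
c = 2·atan2(√a, √(1−a)) = 1.19089 rad → d = 6371·c ≈ 7587.19 km.

7587 km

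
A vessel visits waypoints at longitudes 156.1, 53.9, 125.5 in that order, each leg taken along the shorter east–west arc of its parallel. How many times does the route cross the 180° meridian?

0

Leg 1: +156.1° → +53.9°, shortest Δλ = -102.2° (west) — does not cross 180°.
Leg 2: +53.9° → +125.5°, shortest Δλ = 71.6° (east) — does not cross 180°.
Total crossings: 0.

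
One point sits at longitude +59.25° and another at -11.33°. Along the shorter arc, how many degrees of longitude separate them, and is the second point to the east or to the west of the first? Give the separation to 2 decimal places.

70.58° west

Raw difference: -11.33 − 59.25 = -70.58°.
Normalise into (−180°, 180°]: -70.58° stays -70.58°.
Negative ⇒ the second point lies to the west; separation 70.58°.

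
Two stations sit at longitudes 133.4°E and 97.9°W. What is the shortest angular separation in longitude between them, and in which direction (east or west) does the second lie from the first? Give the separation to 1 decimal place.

128.7° east

Raw difference: -97.9 − 133.4 = -231.3°.
Normalise into (−180°, 180°]: -231.3° + 360° = 128.7°.
Positive ⇒ the second point lies to the east; separation 128.7°.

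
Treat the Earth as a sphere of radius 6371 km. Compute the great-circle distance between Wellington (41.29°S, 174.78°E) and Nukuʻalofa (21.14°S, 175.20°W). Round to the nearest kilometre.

Δλ = -175.20 − 174.78 = -349.98°; wrapped into (−180°, 180°]: 10.02°.
Δφ = -21.14 − -41.29 = 20.15°.
a = sin²(Δφ/2) + cos φ₁ · cos φ₂ · sin²(Δλ/2) = 0.035948.
c = 2·atan2(√a, √(1−a)) = 0.38151 rad → d = 6371·c ≈ 2430.58 km.

2431 km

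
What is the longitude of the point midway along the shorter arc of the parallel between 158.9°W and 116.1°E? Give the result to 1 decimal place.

158.6°E

Signed shortest Δλ from -158.9° to +116.1° is -85.0°.
Midpoint longitude = -158.9° + (-85.0°)/2 = -158.9° − 42.5° = -201.4°.
Normalise into (−180°, 180°]: +158.6°.
(The naïve average (-158.9 + +116.1)/2 = -21.4° is on the wrong side of the globe.)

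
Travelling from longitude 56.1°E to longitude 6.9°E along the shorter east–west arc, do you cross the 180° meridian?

No

Signed shortest Δλ = ((6.9 − 56.1 + 180) mod 360) − 180 = -49.2°.
Going west by 49.2° from +56.1° reaches +6.9° without touching 180°.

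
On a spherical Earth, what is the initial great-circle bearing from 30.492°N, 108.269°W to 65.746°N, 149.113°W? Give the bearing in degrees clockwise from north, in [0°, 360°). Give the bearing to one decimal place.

Δλ = -149.113 − -108.269 = -40.844°.
θ = atan2( sin Δλ · cos φ₂ , cos φ₁ · sin φ₂ − sin φ₁ · cos φ₂ · cos Δλ )
  = atan2(-0.26865, 0.62796) = -23.162° → normalised to [0°, 360°): 336.838°.

336.8°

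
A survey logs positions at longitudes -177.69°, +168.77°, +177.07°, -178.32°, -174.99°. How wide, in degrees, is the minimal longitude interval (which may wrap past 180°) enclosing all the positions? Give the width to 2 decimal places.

16.24°

Sort the longitudes: -178.32°, -177.69°, -174.99°, +168.77°, +177.07°.
Eastward gaps between consecutive values (wrapping around): 0.63°, 2.70°, 343.76°, 8.30°, 4.61°.
Largest gap = 343.76° ⇒ minimal covering band is its complement: 360° − 343.76° = 16.24°.
Band runs from +168.77° eastward to -174.99°, crossing the antimeridian.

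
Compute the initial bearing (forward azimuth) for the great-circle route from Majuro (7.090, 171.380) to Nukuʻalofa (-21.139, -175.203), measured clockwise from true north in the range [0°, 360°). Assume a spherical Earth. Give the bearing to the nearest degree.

Δλ = -175.203 − 171.380 = -346.583°; wrapped into (−180°, 180°]: 13.417°.
θ = atan2( sin Δλ · cos φ₂ , cos φ₁ · sin φ₂ − sin φ₁ · cos φ₂ · cos Δλ )
  = atan2(0.21642, -0.46985) = 155.268° → normalised to [0°, 360°): 155.268°.

155°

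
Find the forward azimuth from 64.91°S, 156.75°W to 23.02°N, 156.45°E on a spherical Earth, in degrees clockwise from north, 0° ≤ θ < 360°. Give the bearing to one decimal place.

317.7°

Δλ = 156.45 − -156.75 = 313.20°; wrapped into (−180°, 180°]: -46.80°.
θ = atan2( sin Δλ · cos φ₂ , cos φ₁ · sin φ₂ − sin φ₁ · cos φ₂ · cos Δλ )
  = atan2(-0.67092, 0.73641) = -42.336° → normalised to [0°, 360°): 317.664°.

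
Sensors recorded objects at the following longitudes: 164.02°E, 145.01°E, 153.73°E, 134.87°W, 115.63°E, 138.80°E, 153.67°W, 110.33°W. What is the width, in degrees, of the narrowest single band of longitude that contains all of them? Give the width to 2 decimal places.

134.04°

Sort the longitudes: -153.67°, -134.87°, -110.33°, +115.63°, +138.80°, +145.01°, +153.73°, +164.02°.
Eastward gaps between consecutive values (wrapping around): 18.80°, 24.54°, 225.96°, 23.17°, 6.21°, 8.72°, 10.29°, 42.31°.
Largest gap = 225.96° ⇒ minimal covering band is its complement: 360° − 225.96° = 134.04°.
Band runs from +115.63° eastward to -110.33°, crossing the antimeridian.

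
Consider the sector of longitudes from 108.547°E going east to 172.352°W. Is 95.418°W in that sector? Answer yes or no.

Band width going east from +108.547° to -172.352°: ((-172.352 − 108.547) mod 360) = 79.101°.
Offset of -95.418° east of the west edge: ((-95.418 − 108.547) mod 360) = 156.035°.
156.035° > 79.101° ⇒ outside.

No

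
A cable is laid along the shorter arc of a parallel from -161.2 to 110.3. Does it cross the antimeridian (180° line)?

Yes

Naïve |110.3 − -161.2| = 271.5° > 180°, so the shorter arc goes the other way round — across 180°.
Signed shortest Δλ = ((110.3 − -161.2 + 180) mod 360) − 180 = -88.5°.
Going west by 88.5° from -161.2° passes through 180° before reaching +110.3°.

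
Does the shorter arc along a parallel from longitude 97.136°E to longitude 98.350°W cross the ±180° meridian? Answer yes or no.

Naïve |-98.350 − 97.136| = 195.486° > 180°, so the shorter arc goes the other way round — across 180°.
Signed shortest Δλ = ((-98.350 − 97.136 + 180) mod 360) − 180 = 164.514°.
Going east by 164.514° from +97.136° passes through 180° before reaching -98.350°.

Yes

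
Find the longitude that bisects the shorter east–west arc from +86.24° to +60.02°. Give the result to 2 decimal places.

+73.13°

Signed shortest Δλ from +86.24° to +60.02° is -26.22°.
Midpoint longitude = +86.24° + (-26.22°)/2 = +86.24° − 13.11° = +73.13°.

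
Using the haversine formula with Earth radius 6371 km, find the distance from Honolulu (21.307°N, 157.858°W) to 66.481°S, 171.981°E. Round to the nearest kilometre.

Δλ = 171.981 − -157.858 = 329.839°; wrapped into (−180°, 180°]: -30.161°.
Δφ = -66.481 − 21.307 = -87.788°.
a = sin²(Δφ/2) + cos φ₁ · cos φ₂ · sin²(Δλ/2) = 0.505868.
c = 2·atan2(√a, √(1−a)) = 1.58253 rad → d = 6371·c ≈ 10082.31 km.

10082 km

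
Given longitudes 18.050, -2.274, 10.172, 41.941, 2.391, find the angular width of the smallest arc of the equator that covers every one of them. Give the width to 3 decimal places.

44.215°

Sort the longitudes: -2.274°, +2.391°, +10.172°, +18.050°, +41.941°.
Eastward gaps between consecutive values (wrapping around): 4.665°, 7.781°, 7.878°, 23.891°, 315.785°.
Largest gap = 315.785° ⇒ minimal covering band is its complement: 360° − 315.785° = 44.215°.
Band runs from -2.274° eastward to +41.941°.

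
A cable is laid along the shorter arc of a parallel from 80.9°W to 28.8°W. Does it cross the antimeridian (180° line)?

Signed shortest Δλ = ((-28.8 − -80.9 + 180) mod 360) − 180 = 52.1°.
Going east by 52.1° from -80.9° reaches -28.8° without touching 180°.

No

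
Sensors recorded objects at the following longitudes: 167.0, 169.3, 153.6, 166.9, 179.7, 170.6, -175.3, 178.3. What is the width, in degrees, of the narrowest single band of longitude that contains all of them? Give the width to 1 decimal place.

Sort the longitudes: -175.3°, +153.6°, +166.9°, +167.0°, +169.3°, +170.6°, +178.3°, +179.7°.
Eastward gaps between consecutive values (wrapping around): 328.9°, 13.3°, 0.1°, 2.3°, 1.3°, 7.7°, 1.4°, 5.0°.
Largest gap = 328.9° ⇒ minimal covering band is its complement: 360° − 328.9° = 31.1°.
Band runs from +153.6° eastward to -175.3°, crossing the antimeridian.

31.1°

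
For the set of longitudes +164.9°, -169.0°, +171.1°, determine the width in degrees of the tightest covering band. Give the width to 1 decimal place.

Sort the longitudes: -169.0°, +164.9°, +171.1°.
Eastward gaps between consecutive values (wrapping around): 333.9°, 6.2°, 19.9°.
Largest gap = 333.9° ⇒ minimal covering band is its complement: 360° − 333.9° = 26.1°.
Band runs from +164.9° eastward to -169.0°, crossing the antimeridian.

26.1°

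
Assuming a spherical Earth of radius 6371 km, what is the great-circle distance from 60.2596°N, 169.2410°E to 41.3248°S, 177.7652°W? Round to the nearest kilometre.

Δλ = -177.7652 − 169.2410 = -347.0062°; wrapped into (−180°, 180°]: 12.9938°.
Δφ = -41.3248 − 60.2596 = -101.5844°.
a = sin²(Δφ/2) + cos φ₁ · cos φ₂ · sin²(Δλ/2) = 0.605175.
c = 2·atan2(√a, √(1−a)) = 1.78273 rad → d = 6371·c ≈ 11357.77 km.

11358 km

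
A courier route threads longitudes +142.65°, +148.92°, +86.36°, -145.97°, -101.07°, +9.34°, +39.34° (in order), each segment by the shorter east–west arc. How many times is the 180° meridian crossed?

1

Leg 1: +142.65° → +148.92°, shortest Δλ = 6.27° (east) — does not cross 180°.
Leg 2: +148.92° → +86.36°, shortest Δλ = -62.56° (west) — does not cross 180°.
Leg 3: +86.36° → -145.97°, shortest Δλ = 127.67° (east) — crosses 180°.
Leg 4: -145.97° → -101.07°, shortest Δλ = 44.9° (east) — does not cross 180°.
Leg 5: -101.07° → +9.34°, shortest Δλ = 110.41° (east) — does not cross 180°.
Leg 6: +9.34° → +39.34°, shortest Δλ = 30.0° (east) — does not cross 180°.
Total crossings: 1.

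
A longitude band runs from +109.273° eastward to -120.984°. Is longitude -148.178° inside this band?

Band width going east from +109.273° to -120.984°: ((-120.984 − 109.273) mod 360) = 129.743°.
Offset of -148.178° east of the west edge: ((-148.178 − 109.273) mod 360) = 102.549°.
102.549° ≤ 129.743° ⇒ inside.

Yes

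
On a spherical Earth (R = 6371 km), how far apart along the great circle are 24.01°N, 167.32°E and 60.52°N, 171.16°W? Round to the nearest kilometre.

Δλ = -171.16 − 167.32 = -338.48°; wrapped into (−180°, 180°]: 21.52°.
Δφ = 60.52 − 24.01 = 36.51°.
a = sin²(Δφ/2) + cos φ₁ · cos φ₂ · sin²(Δλ/2) = 0.113792.
c = 2·atan2(√a, √(1−a)) = 0.68816 rad → d = 6371·c ≈ 4384.27 km.

4384 km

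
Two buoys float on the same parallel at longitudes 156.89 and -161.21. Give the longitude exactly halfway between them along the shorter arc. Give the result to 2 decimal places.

Signed shortest Δλ from +156.89° to -161.21° is +41.90°.
Midpoint longitude = +156.89° + (+41.90°)/2 = +156.89° + 20.95° = +177.84°.
(The naïve average (+156.89 + -161.21)/2 = -2.16° is on the wrong side of the globe.)

+177.84°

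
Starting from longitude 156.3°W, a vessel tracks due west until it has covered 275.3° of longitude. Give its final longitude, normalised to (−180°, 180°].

71.6°W

Start at -156.3°; shift −275.3° → -431.6°.
-431.6° lies outside (−180°, 180°]; add 360° → -71.6°.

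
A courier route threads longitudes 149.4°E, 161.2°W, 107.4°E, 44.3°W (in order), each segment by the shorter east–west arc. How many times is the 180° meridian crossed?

Leg 1: +149.4° → -161.2°, shortest Δλ = 49.4° (east) — crosses 180°.
Leg 2: -161.2° → +107.4°, shortest Δλ = -91.4° (west) — crosses 180°.
Leg 3: +107.4° → -44.3°, shortest Δλ = -151.7° (west) — does not cross 180°.
Total crossings: 2.

2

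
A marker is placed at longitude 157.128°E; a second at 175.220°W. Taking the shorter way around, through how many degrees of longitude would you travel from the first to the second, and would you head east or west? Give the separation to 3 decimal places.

27.652° east

Raw difference: -175.220 − 157.128 = -332.348°.
Normalise into (−180°, 180°]: -332.348° + 360° = 27.652°.
Positive ⇒ the second point lies to the east; separation 27.652°.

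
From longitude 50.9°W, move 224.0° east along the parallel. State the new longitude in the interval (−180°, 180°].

173.1°E

Start at -50.9°; shift +224.0° → +173.1°.
+173.1° already lies in (−180°, 180°].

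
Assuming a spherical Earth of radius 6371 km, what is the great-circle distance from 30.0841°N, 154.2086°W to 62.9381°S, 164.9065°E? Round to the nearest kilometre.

10959 km

Δλ = 164.9065 − -154.2086 = 319.1151°; wrapped into (−180°, 180°]: -40.8849°.
Δφ = -62.9381 − 30.0841 = -93.0222°.
a = sin²(Δφ/2) + cos φ₁ · cos φ₂ · sin²(Δλ/2) = 0.574384.
c = 2·atan2(√a, √(1−a)) = 1.72012 rad → d = 6371·c ≈ 10958.87 km.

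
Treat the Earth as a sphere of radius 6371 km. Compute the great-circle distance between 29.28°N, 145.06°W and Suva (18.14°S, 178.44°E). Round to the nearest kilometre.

Δλ = 178.44 − -145.06 = 323.50°; wrapped into (−180°, 180°]: -36.50°.
Δφ = -18.14 − 29.28 = -47.42°.
a = sin²(Δφ/2) + cos φ₁ · cos φ₂ · sin²(Δλ/2) = 0.242981.
c = 2·atan2(√a, √(1−a)) = 1.03091 rad → d = 6371·c ≈ 6567.93 km.

6568 km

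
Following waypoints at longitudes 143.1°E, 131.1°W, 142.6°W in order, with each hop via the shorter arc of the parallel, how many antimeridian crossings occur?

Leg 1: +143.1° → -131.1°, shortest Δλ = 85.8° (east) — crosses 180°.
Leg 2: -131.1° → -142.6°, shortest Δλ = -11.5° (west) — does not cross 180°.
Total crossings: 1.

1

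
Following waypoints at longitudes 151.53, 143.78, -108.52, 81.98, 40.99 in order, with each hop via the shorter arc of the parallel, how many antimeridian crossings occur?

2

Leg 1: +151.53° → +143.78°, shortest Δλ = -7.75° (west) — does not cross 180°.
Leg 2: +143.78° → -108.52°, shortest Δλ = 107.7° (east) — crosses 180°.
Leg 3: -108.52° → +81.98°, shortest Δλ = -169.5° (west) — crosses 180°.
Leg 4: +81.98° → +40.99°, shortest Δλ = -40.99° (west) — does not cross 180°.
Total crossings: 2.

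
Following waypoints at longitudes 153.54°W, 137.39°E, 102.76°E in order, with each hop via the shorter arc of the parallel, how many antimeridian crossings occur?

1

Leg 1: -153.54° → +137.39°, shortest Δλ = -69.07° (west) — crosses 180°.
Leg 2: +137.39° → +102.76°, shortest Δλ = -34.63° (west) — does not cross 180°.
Total crossings: 1.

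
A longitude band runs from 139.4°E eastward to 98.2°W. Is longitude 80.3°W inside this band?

No

Band width going east from +139.4° to -98.2°: ((-98.2 − 139.4) mod 360) = 122.4°.
Offset of -80.3° east of the west edge: ((-80.3 − 139.4) mod 360) = 140.3°.
140.3° > 122.4° ⇒ outside.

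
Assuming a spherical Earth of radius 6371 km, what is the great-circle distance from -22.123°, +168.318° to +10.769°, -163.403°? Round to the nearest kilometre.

Δλ = -163.403 − 168.318 = -331.721°; wrapped into (−180°, 180°]: 28.279°.
Δφ = 10.769 − -22.123 = 32.892°.
a = sin²(Δφ/2) + cos φ₁ · cos φ₂ · sin²(Δλ/2) = 0.134460.
c = 2·atan2(√a, √(1−a)) = 0.75089 rad → d = 6371·c ≈ 4783.93 km.

4784 km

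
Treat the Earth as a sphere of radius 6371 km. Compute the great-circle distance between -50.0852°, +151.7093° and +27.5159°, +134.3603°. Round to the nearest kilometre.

8797 km

Δλ = 134.3603 − 151.7093 = -17.3490°.
Δφ = 27.5159 − -50.0852 = 77.6011°.
a = sin²(Δφ/2) + cos φ₁ · cos φ₂ · sin²(Δλ/2) = 0.405586.
c = 2·atan2(√a, √(1−a)) = 1.38083 rad → d = 6371·c ≈ 8797.26 km.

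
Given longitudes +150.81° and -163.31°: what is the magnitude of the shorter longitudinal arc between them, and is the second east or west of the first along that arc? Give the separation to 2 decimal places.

Raw difference: -163.31 − 150.81 = -314.12°.
Normalise into (−180°, 180°]: -314.12° + 360° = 45.88°.
Positive ⇒ the second point lies to the east; separation 45.88°.

45.88° east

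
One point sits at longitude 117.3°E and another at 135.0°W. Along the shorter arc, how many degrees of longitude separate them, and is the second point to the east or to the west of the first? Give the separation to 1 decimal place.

Raw difference: -135.0 − 117.3 = -252.3°.
Normalise into (−180°, 180°]: -252.3° + 360° = 107.7°.
Positive ⇒ the second point lies to the east; separation 107.7°.

107.7° east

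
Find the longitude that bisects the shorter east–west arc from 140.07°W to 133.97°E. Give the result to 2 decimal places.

176.95°E

Signed shortest Δλ from -140.07° to +133.97° is -85.96°.
Midpoint longitude = -140.07° + (-85.96°)/2 = -140.07° − 42.98° = -183.05°.
Normalise into (−180°, 180°]: +176.95°.
(The naïve average (-140.07 + +133.97)/2 = -3.05° is on the wrong side of the globe.)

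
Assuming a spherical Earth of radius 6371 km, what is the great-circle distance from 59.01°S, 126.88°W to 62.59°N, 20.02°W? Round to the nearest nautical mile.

8770 nmi

Δλ = -20.02 − -126.88 = 106.86°.
Δφ = 62.59 − -59.01 = 121.60°.
a = sin²(Δφ/2) + cos φ₁ · cos φ₂ · sin²(Δλ/2) = 0.914882.
c = 2·atan2(√a, √(1−a)) = 2.54948 rad → d = 6371·c ≈ 16242.75 km ≈ 8770.38 nmi.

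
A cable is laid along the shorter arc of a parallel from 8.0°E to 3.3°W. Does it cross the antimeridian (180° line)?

No

Signed shortest Δλ = ((-3.3 − 8.0 + 180) mod 360) − 180 = -11.3°.
Going west by 11.3° from +8.0° reaches -3.3° without touching 180°.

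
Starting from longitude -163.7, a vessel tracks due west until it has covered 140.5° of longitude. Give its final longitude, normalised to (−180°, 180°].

Start at -163.7°; shift −140.5° → -304.2°.
-304.2° lies outside (−180°, 180°]; add 360° → +55.8°.

+55.8°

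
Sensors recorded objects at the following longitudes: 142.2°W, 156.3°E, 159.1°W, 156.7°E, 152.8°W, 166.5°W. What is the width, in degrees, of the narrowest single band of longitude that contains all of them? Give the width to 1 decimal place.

61.5°

Sort the longitudes: -166.5°, -159.1°, -152.8°, -142.2°, +156.3°, +156.7°.
Eastward gaps between consecutive values (wrapping around): 7.4°, 6.3°, 10.6°, 298.5°, 0.4°, 36.8°.
Largest gap = 298.5° ⇒ minimal covering band is its complement: 360° − 298.5° = 61.5°.
Band runs from +156.3° eastward to -142.2°, crossing the antimeridian.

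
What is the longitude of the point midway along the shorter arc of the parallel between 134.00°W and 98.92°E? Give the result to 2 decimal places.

Signed shortest Δλ from -134.00° to +98.92° is -127.08°.
Midpoint longitude = -134.00° + (-127.08°)/2 = -134.00° − 63.54° = -197.54°.
Normalise into (−180°, 180°]: +162.46°.
(The naïve average (-134.00 + +98.92)/2 = -17.54° is on the wrong side of the globe.)

162.46°E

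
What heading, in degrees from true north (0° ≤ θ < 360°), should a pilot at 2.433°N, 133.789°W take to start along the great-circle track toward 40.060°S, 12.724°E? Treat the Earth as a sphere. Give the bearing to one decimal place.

145.6°

Δλ = 12.724 − -133.789 = 146.513°.
θ = atan2( sin Δλ · cos φ₂ , cos φ₁ · sin φ₂ − sin φ₁ · cos φ₂ · cos Δλ )
  = atan2(0.42229, -0.61591) = 145.564° → normalised to [0°, 360°): 145.564°.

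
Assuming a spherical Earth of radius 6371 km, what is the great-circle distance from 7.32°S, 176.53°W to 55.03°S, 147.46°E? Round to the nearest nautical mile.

Δλ = 147.46 − -176.53 = 323.99°; wrapped into (−180°, 180°]: -36.01°.
Δφ = -55.03 − -7.32 = -47.71°.
a = sin²(Δφ/2) + cos φ₁ · cos φ₂ · sin²(Δλ/2) = 0.217872.
c = 2·atan2(√a, √(1−a)) = 0.97126 rad → d = 6371·c ≈ 6187.93 km ≈ 3341.21 nmi.

3341 nmi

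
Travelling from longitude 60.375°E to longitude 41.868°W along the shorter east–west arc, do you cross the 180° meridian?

No

Signed shortest Δλ = ((-41.868 − 60.375 + 180) mod 360) − 180 = -102.243°.
Going west by 102.243° from +60.375° reaches -41.868° without touching 180°.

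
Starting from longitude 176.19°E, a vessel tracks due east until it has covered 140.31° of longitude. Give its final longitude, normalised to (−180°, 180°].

43.50°W

Start at +176.19°; shift +140.31° → +316.50°.
+316.50° lies outside (−180°, 180°]; subtract 360° → -43.50°.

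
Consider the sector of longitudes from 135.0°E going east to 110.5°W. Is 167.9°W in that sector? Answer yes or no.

Yes

Band width going east from +135.0° to -110.5°: ((-110.5 − 135.0) mod 360) = 114.5°.
Offset of -167.9° east of the west edge: ((-167.9 − 135.0) mod 360) = 57.1°.
57.1° ≤ 114.5° ⇒ inside.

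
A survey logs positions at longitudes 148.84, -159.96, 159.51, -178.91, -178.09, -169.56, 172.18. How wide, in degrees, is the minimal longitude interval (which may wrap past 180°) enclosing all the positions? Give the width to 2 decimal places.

Sort the longitudes: -178.91°, -178.09°, -169.56°, -159.96°, +148.84°, +159.51°, +172.18°.
Eastward gaps between consecutive values (wrapping around): 0.82°, 8.53°, 9.60°, 308.80°, 10.67°, 12.67°, 8.91°.
Largest gap = 308.80° ⇒ minimal covering band is its complement: 360° − 308.80° = 51.20°.
Band runs from +148.84° eastward to -159.96°, crossing the antimeridian.

51.20°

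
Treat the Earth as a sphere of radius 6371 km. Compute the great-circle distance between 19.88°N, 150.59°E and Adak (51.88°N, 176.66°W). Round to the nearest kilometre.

4549 km

Δλ = -176.66 − 150.59 = -327.25°; wrapped into (−180°, 180°]: 32.75°.
Δφ = 51.88 − 19.88 = 32.00°.
a = sin²(Δφ/2) + cos φ₁ · cos φ₂ · sin²(Δλ/2) = 0.122116.
c = 2·atan2(√a, √(1−a)) = 0.71397 rad → d = 6371·c ≈ 4548.71 km.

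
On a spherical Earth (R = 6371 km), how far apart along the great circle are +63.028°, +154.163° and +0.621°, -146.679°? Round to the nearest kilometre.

8449 km

Δλ = -146.679 − 154.163 = -300.842°; wrapped into (−180°, 180°]: 59.158°.
Δφ = 0.621 − 63.028 = -62.407°.
a = sin²(Δφ/2) + cos φ₁ · cos φ₂ · sin²(Δλ/2) = 0.378915.
c = 2·atan2(√a, √(1−a)) = 1.32619 rad → d = 6371·c ≈ 8449.18 km.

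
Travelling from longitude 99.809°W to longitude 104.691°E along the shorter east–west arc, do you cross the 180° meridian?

Yes

Naïve |104.691 − -99.809| = 204.5° > 180°, so the shorter arc goes the other way round — across 180°.
Signed shortest Δλ = ((104.691 − -99.809 + 180) mod 360) − 180 = -155.5°.
Going west by 155.5° from -99.809° passes through 180° before reaching +104.691°.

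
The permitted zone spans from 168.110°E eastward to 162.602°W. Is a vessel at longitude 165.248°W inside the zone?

Band width going east from +168.110° to -162.602°: ((-162.602 − 168.110) mod 360) = 29.288°.
Offset of -165.248° east of the west edge: ((-165.248 − 168.110) mod 360) = 26.642°.
26.642° ≤ 29.288° ⇒ inside.

Yes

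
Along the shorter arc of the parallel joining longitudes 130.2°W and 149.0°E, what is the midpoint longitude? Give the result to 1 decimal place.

170.6°W

Signed shortest Δλ from -130.2° to +149.0° is -80.8°.
Midpoint longitude = -130.2° + (-80.8°)/2 = -130.2° − 40.4° = -170.6°.
(The naïve average (-130.2 + +149.0)/2 = 9.4° is on the wrong side of the globe.)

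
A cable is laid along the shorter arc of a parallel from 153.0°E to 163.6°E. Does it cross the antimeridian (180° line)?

Signed shortest Δλ = ((163.6 − 153.0 + 180) mod 360) − 180 = 10.6°.
Going east by 10.6° from +153.0° reaches +163.6° without touching 180°.

No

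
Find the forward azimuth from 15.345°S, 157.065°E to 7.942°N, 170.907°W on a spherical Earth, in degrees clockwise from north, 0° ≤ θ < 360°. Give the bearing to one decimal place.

Δλ = -170.907 − 157.065 = -327.972°; wrapped into (−180°, 180°]: 32.028°.
θ = atan2( sin Δλ · cos φ₂ , cos φ₁ · sin φ₂ − sin φ₁ · cos φ₂ · cos Δλ )
  = atan2(0.52525, 0.35544) = 55.913° → normalised to [0°, 360°): 55.913°.

55.9°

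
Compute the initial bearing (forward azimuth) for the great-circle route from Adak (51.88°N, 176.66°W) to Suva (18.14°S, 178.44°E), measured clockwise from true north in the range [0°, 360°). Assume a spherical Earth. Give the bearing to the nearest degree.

Δλ = 178.44 − -176.66 = 355.10°; wrapped into (−180°, 180°]: -4.90°.
θ = atan2( sin Δλ · cos φ₂ , cos φ₁ · sin φ₂ − sin φ₁ · cos φ₂ · cos Δλ )
  = atan2(-0.08117, -0.93708) = -175.049° → normalised to [0°, 360°): 184.951°.

185°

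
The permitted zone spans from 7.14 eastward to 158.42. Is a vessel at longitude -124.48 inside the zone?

Band width going east from +7.14° to +158.42°: ((158.42 − 7.14) mod 360) = 151.28°.
Offset of -124.48° east of the west edge: ((-124.48 − 7.14) mod 360) = 228.38°.
228.38° > 151.28° ⇒ outside.

No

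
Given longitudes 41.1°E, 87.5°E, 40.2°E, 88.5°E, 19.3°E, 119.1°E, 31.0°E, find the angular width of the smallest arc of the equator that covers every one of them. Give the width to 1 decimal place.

99.8°

Sort the longitudes: +19.3°, +31.0°, +40.2°, +41.1°, +87.5°, +88.5°, +119.1°.
Eastward gaps between consecutive values (wrapping around): 11.7°, 9.2°, 0.9°, 46.4°, 1.0°, 30.6°, 260.2°.
Largest gap = 260.2° ⇒ minimal covering band is its complement: 360° − 260.2° = 99.8°.
Band runs from +19.3° eastward to +119.1°.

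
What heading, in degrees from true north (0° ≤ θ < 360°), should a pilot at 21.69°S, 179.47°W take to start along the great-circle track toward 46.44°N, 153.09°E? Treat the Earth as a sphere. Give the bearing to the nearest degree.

Δλ = 153.09 − -179.47 = 332.56°; wrapped into (−180°, 180°]: -27.44°.
θ = atan2( sin Δλ · cos φ₂ , cos φ₁ · sin φ₂ − sin φ₁ · cos φ₂ · cos Δλ )
  = atan2(-0.31756, 0.89938) = -19.447° → normalised to [0°, 360°): 340.553°.

341°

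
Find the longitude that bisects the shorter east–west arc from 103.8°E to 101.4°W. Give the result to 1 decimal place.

Signed shortest Δλ from +103.8° to -101.4° is +154.8°.
Midpoint longitude = +103.8° + (+154.8°)/2 = +103.8° + 77.4° = +181.2°.
Normalise into (−180°, 180°]: -178.8°.
(The naïve average (+103.8 + -101.4)/2 = 1.2° is on the wrong side of the globe.)

178.8°W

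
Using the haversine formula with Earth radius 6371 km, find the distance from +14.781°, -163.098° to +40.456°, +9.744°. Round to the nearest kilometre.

13829 km

Δλ = 9.744 − -163.098 = 172.842°.
Δφ = 40.456 − 14.781 = 25.675°.
a = sin²(Δφ/2) + cos φ₁ · cos φ₂ · sin²(Δλ/2) = 0.782225.
c = 2·atan2(√a, √(1−a)) = 2.17056 rad → d = 6371·c ≈ 13828.65 km.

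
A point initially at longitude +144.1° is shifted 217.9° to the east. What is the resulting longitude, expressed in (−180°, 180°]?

+2.0°

Start at +144.1°; shift +217.9° → +362.0°.
+362.0° lies outside (−180°, 180°]; subtract 360° → +2.0°.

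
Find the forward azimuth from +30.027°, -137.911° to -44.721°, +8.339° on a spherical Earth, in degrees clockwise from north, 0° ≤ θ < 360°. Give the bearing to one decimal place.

Δλ = 8.339 − -137.911 = 146.250°.
θ = atan2( sin Δλ · cos φ₂ , cos φ₁ · sin φ₂ − sin φ₁ · cos φ₂ · cos Δλ )
  = atan2(0.39476, -0.31358) = 128.462° → normalised to [0°, 360°): 128.462°.

128.5°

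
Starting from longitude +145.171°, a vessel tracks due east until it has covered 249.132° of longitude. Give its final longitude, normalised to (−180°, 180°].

Start at +145.171°; shift +249.132° → +394.303°.
+394.303° lies outside (−180°, 180°]; subtract 360° → +34.303°.

+34.303°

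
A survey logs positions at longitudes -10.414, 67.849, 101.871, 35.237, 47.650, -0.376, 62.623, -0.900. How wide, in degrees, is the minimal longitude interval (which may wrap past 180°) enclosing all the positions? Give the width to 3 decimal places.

Sort the longitudes: -10.414°, -0.900°, -0.376°, +35.237°, +47.650°, +62.623°, +67.849°, +101.871°.
Eastward gaps between consecutive values (wrapping around): 9.514°, 0.524°, 35.613°, 12.413°, 14.973°, 5.226°, 34.022°, 247.715°.
Largest gap = 247.715° ⇒ minimal covering band is its complement: 360° − 247.715° = 112.285°.
Band runs from -10.414° eastward to +101.871°.

112.285°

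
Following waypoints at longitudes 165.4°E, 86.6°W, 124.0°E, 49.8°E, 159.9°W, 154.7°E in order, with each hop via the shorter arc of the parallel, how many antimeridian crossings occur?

4

Leg 1: +165.4° → -86.6°, shortest Δλ = 108.0° (east) — crosses 180°.
Leg 2: -86.6° → +124.0°, shortest Δλ = -149.4° (west) — crosses 180°.
Leg 3: +124.0° → +49.8°, shortest Δλ = -74.2° (west) — does not cross 180°.
Leg 4: +49.8° → -159.9°, shortest Δλ = 150.3° (east) — crosses 180°.
Leg 5: -159.9° → +154.7°, shortest Δλ = -45.4° (west) — crosses 180°.
Total crossings: 4.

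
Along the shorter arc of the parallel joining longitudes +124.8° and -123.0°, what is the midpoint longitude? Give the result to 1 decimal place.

Signed shortest Δλ from +124.8° to -123.0° is +112.2°.
Midpoint longitude = +124.8° + (+112.2°)/2 = +124.8° + 56.1° = +180.9°.
Normalise into (−180°, 180°]: -179.1°.
(The naïve average (+124.8 + -123.0)/2 = 0.9° is on the wrong side of the globe.)

-179.1°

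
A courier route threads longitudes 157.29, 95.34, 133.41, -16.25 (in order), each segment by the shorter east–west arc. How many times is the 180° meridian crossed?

Leg 1: +157.29° → +95.34°, shortest Δλ = -61.95° (west) — does not cross 180°.
Leg 2: +95.34° → +133.41°, shortest Δλ = 38.07° (east) — does not cross 180°.
Leg 3: +133.41° → -16.25°, shortest Δλ = -149.66° (west) — does not cross 180°.
Total crossings: 0.

0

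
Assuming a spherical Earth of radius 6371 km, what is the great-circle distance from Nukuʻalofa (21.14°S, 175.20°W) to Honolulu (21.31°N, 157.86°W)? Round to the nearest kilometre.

5082 km

Δλ = -157.86 − -175.20 = 17.34°.
Δφ = 21.31 − -21.14 = 42.45°.
a = sin²(Δφ/2) + cos φ₁ · cos φ₂ · sin²(Δλ/2) = 0.150812.
c = 2·atan2(√a, √(1−a)) = 0.79767 rad → d = 6371·c ≈ 5081.96 km.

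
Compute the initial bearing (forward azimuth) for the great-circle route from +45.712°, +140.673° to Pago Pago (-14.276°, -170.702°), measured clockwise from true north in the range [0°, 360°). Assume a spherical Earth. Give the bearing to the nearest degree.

Δλ = -170.702 − 140.673 = -311.375°; wrapped into (−180°, 180°]: 48.625°.
θ = atan2( sin Δλ · cos φ₂ , cos φ₁ · sin φ₂ − sin φ₁ · cos φ₂ · cos Δλ )
  = atan2(0.72723, -0.63073) = 130.936° → normalised to [0°, 360°): 130.936°.

131°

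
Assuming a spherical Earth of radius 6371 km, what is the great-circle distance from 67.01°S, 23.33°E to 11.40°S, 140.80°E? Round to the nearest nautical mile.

Δλ = 140.80 − 23.33 = 117.47°.
Δφ = -11.40 − -67.01 = 55.61°.
a = sin²(Δφ/2) + cos φ₁ · cos φ₂ · sin²(Δλ/2) = 0.497326.
c = 2·atan2(√a, √(1−a)) = 1.56545 rad → d = 6371·c ≈ 9973.47 km ≈ 5385.24 nmi.

5385 nmi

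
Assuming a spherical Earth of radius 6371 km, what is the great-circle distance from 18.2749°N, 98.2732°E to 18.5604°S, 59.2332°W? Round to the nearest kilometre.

17643 km

Δλ = -59.2332 − 98.2732 = -157.5064°.
Δφ = -18.5604 − 18.2749 = -36.8353°.
a = sin²(Δφ/2) + cos φ₁ · cos φ₂ · sin²(Δλ/2) = 0.965752.
c = 2·atan2(√a, √(1−a)) = 2.76932 rad → d = 6371·c ≈ 17643.36 km.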